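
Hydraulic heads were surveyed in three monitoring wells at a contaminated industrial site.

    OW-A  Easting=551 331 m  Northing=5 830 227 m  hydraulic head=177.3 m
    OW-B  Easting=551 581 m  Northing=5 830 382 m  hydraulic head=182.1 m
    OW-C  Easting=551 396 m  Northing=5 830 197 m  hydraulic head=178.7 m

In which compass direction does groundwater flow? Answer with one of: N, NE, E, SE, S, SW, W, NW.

W

Differences from OW-A: to OW-B (Δx, Δy, Δh) = (250, 155, +4.8); to OW-C = (65, -30, +1.4).
Solve a·Δx + b·Δy = Δh: det = 250·(-30) − 65·155 = -17575.
∂h/∂x = [(+4.8)·(-30) − (+1.4)·155] / -17575 = +0.02054
∂h/∂y = [250·(+1.4) − 65·(+4.8)] / -17575 = -0.002162
Flow = −∇h = (-0.02054 east, +0.002162 north), which points west.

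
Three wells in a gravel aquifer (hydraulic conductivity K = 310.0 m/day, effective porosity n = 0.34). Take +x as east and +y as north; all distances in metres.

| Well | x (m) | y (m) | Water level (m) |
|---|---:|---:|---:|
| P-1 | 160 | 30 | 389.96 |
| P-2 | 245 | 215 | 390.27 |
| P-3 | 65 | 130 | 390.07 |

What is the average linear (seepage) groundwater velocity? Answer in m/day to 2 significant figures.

1.4 m/day

Taking P-1 as reference: P-2−P-1 = (85, 185, +0.31); P-3−P-1 = (-95, 100, +0.11).
Solve a·Δx + b·Δy = Δh: det = 85·100 − (-95)·185 = 26075.
∂h/∂x = [(+0.31)·100 − (+0.11)·185] / 26075 = +0.0004084
∂h/∂y = [85·(+0.11) − (-95)·(+0.31)] / 26075 = +0.001488
|∇h| = √(0.0004084² + 0.001488²) = 0.001543
Seepage velocity v = K·i/n = 310.0 × 0.001543 / 0.34 = 1.407 m/day.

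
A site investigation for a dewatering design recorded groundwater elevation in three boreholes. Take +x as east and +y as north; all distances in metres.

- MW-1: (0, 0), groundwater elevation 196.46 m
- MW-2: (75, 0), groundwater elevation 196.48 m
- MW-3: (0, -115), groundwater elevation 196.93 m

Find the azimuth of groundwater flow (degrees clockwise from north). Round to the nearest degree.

∂h/∂x = (196.48 − 196.46) / (75 − 0) = +0.0002667
∂h/∂y = (196.93 − 196.46) / (-115 − 0) = -0.004087
Flow direction (−∇h) has components (-0.0002667 E, +0.004087 N).
Azimuth = atan2(E, N) = atan2(-0.0002667, +0.004087) = 356.3° ≈ 356°.

356°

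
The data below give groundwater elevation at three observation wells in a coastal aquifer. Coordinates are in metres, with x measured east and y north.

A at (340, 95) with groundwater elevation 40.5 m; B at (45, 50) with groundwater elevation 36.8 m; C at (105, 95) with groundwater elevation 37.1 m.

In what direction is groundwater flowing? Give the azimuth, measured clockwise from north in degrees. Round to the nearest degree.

311°

Differences from A: to B (Δx, Δy, Δh) = (-295, -45, -3.7); to C = (-235, 0, -3.4).
Determinant of the coordinate differences = (-295)·0 − (-235)·(-45) = -10575.
∂h/∂x = [(-3.7)·0 − (-3.4)·(-45)] / -10575 = +0.01447
∂h/∂y = [(-295)·(-3.4) − (-235)·(-3.7)] / -10575 = -0.01262
Flow direction (−∇h) has components (-0.01447 E, +0.01262 N).
Azimuth = atan2(E, N) = atan2(-0.01447, +0.01262) = 311.1° ≈ 311°.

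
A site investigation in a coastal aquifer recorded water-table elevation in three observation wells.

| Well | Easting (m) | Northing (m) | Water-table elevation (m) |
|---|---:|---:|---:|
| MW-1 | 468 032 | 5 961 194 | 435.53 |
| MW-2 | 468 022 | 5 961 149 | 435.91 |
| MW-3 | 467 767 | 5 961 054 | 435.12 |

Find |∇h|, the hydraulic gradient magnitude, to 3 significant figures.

With h = a·x + b·y + c and MW-1 as origin, the differences give:
  (-10)·a + (-45)·b = +0.38
  (-265)·a + (-140)·b = -0.41
Eliminate b (×(-140) and ×(-45), subtract): -10525·a = -71.650 → a = ∂h/∂x = +0.006808
Back-substitute: b = ∂h/∂y = -0.009957.
|∇h| = √(0.006808² + -0.009957²) = 0.01206

0.0121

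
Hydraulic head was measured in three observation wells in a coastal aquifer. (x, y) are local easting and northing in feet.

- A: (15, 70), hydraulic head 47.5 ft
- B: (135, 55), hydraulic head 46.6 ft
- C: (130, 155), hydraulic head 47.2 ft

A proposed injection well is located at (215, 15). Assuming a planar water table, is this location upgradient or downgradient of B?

downgradient

With h = a·x + b·y + c and A as origin, the differences give:
  120·a + (-15)·b = -0.9
  115·a + 85·b = -0.3
Eliminate b (×85 and ×(-15), subtract): 11925·a = -81.00 → a = ∂h/∂x = -0.006792
Back-substitute: b = ∂h/∂y = +0.005660.
Head at (215, 15) = 47.5 + (-0.006792)·(200) + (+0.005660)·(-55) = 45.83 ft.
That is lower than the 46.6 ft at B, so the point is downgradient.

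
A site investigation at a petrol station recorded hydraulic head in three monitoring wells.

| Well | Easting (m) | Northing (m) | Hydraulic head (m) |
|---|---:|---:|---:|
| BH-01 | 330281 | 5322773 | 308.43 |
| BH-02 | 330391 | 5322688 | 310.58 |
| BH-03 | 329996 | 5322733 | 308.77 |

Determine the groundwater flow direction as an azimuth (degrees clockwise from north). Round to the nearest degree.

355°

Taking BH-01 as reference: BH-02−BH-01 = (110, -85, +2.15); BH-03−BH-01 = (-285, -40, +0.34).
Solve a·Δx + b·Δy = Δh: det = 110·(-40) − (-285)·(-85) = -28625.
∂h/∂x = [(+2.15)·(-40) − (+0.34)·(-85)] / -28625 = +0.001995
∂h/∂y = [110·(+0.34) − (-285)·(+2.15)] / -28625 = -0.02271
Flow direction (−∇h) has components (-0.001995 E, +0.02271 N).
Azimuth = atan2(E, N) = atan2(-0.001995, +0.02271) = 355.0° ≈ 355°.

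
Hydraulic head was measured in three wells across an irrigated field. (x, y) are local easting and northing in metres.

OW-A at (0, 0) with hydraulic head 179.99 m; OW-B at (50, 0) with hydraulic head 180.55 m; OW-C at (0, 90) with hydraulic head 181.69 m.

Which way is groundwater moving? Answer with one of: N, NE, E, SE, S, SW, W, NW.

SW

∂h/∂x = (180.55 − 179.99) / (50 − 0) = +0.01120
∂h/∂y = (181.69 − 179.99) / (90 − 0) = +0.01889
Flow = −∇h = (-0.01120 east, -0.01889 north), which points southwest.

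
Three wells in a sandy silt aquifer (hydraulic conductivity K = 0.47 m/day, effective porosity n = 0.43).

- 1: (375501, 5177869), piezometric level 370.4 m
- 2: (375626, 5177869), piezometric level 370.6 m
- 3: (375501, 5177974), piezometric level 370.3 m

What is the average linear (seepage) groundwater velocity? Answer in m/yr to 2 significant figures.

∂h/∂x = (370.6 − 370.4) / (375626 − 375501) = +0.001600
∂h/∂y = (370.3 − 370.4) / (5177974 − 5177869) = -0.0009524
|∇h| = √(0.001600² + -0.0009524²) = 0.001862
Seepage velocity v = K·i/n = 0.47 × 0.001862 / 0.43 = 0.002035 m/day = 0.7433 m/yr.

0.74 m/yr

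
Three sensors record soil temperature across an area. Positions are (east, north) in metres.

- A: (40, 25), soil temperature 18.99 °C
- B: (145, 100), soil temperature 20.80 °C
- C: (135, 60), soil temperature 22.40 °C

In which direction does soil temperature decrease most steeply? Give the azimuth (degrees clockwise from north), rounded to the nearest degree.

314°

Three-point gradient (reference A): Δ to B = (105, 75, +1.81), Δ to C = (95, 35, +3.41).
∂T/∂x = +0.05577, ∂T/∂y = -0.05394 (det = -3450).
Steepest decrease is along −∇f: components (-0.05577 E, +0.05394 N).
Azimuth = atan2(-0.05577, +0.05394) = 314.0° ≈ 314°.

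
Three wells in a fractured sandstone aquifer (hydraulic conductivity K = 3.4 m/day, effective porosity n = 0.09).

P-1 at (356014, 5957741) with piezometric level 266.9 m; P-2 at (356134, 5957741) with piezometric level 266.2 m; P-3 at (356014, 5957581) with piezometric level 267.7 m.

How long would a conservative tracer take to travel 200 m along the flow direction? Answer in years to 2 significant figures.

1.9 years

∂h/∂x = (266.2 − 266.9) / (356134 − 356014) = -0.005833
∂h/∂y = (267.7 − 266.9) / (5957581 − 5957741) = -0.005000
|∇h| = √(-0.005833² + -0.005000²) = 0.007683
Seepage velocity v = K·i/n = 3.4 × 0.007683 / 0.09 = 0.2902 m/day.
t = 200 / 0.2902 = 689.2 days = 1.89 years.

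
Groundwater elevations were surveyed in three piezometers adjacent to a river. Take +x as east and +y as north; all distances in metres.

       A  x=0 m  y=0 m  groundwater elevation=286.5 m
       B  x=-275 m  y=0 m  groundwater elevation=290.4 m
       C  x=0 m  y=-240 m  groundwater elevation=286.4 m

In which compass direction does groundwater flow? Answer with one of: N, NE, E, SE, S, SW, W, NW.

∂h/∂x = (290.4 − 286.5) / (-275 − 0) = -0.01418
∂h/∂y = (286.4 − 286.5) / (-240 − 0) = +0.0004167
Flow = −∇h = (+0.01418 east, -0.0004167 north), which points east.

E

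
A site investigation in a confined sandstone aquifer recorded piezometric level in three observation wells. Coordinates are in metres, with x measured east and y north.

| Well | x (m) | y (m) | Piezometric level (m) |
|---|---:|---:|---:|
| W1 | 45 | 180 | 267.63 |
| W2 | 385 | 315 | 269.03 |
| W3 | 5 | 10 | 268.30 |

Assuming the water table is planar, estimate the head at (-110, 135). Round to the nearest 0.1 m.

266.9 m

With h = a·x + b·y + c and W1 as origin, the differences give:
  340·a + 135·b = +1.40
  (-40)·a + (-170)·b = +0.67
Eliminate b (×(-170) and ×135, subtract): -52400·a = -328.450 → a = ∂h/∂x = +0.006268
Back-substitute: b = ∂h/∂y = -0.005416.
h(-110, 135) = 267.63 + (+0.006268)·(-155) + (-0.005416)·(-45) = 267.63 -0.972 +0.244 = 266.902 m.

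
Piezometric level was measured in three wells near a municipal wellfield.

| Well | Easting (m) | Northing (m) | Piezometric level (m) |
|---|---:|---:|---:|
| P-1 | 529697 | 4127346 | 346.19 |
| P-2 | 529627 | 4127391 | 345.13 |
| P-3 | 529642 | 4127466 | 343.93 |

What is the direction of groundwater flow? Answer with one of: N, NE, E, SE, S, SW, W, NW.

N

With h = a·x + b·y + c and P-1 as origin, the differences give:
  (-70)·a + 45·b = -1.06
  (-55)·a + 120·b = -2.26
Eliminate b (×120 and ×45, subtract): -5925·a = -25.500 → a = ∂h/∂x = +0.004304
Back-substitute: b = ∂h/∂y = -0.01686.
Flow = −∇h = (-0.004304 east, +0.01686 north), which points north.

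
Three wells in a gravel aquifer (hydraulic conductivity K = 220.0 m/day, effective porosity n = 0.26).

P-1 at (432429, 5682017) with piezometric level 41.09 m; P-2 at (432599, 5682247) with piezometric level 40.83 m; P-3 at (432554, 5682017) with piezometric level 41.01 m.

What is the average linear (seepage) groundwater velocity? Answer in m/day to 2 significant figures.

With h = a·x + b·y + c and P-1 as origin, the differences give:
  170·a + 230·b = -0.26
  125·a + 0·b = -0.08
Eliminate b (×0 and ×230, subtract): -28750·a = 18.400 → a = ∂h/∂x = -0.0006400
Back-substitute: b = ∂h/∂y = -0.0006574.
|∇h| = √(-0.0006400² + -0.0006574²) = 0.0009175
Seepage velocity v = K·i/n = 220.0 × 0.0009175 / 0.26 = 0.7763 m/day.

0.78 m/day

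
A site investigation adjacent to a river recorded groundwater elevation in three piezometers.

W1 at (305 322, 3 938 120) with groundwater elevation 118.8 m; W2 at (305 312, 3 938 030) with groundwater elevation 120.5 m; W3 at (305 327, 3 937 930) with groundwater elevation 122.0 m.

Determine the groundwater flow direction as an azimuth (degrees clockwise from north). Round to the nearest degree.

Taking W1 as reference: W2−W1 = (-10, -90, +1.7); W3−W1 = (5, -190, +3.2).
Determinant of the coordinate differences = (-10)·(-190) − 5·(-90) = 2350.
∂h/∂x = [(+1.7)·(-190) − (+3.2)·(-90)] / 2350 = -0.01489
∂h/∂y = [(-10)·(+3.2) − 5·(+1.7)] / 2350 = -0.01723
Flow direction (−∇h) has components (+0.01489 E, +0.01723 N).
Azimuth = atan2(E, N) = atan2(+0.01489, +0.01723) = 40.8° ≈ 041°.

041°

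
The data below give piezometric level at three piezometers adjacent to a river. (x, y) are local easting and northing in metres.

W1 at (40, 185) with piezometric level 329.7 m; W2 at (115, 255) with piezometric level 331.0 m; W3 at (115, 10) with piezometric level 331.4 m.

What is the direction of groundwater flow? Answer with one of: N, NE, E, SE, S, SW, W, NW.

With h = a·x + b·y + c and W1 as origin, the differences give:
  75·a + 70·b = +1.3
  75·a + (-175)·b = +1.7
Eliminate b (×(-175) and ×70, subtract): -18375·a = -346.50 → a = ∂h/∂x = +0.01886
Back-substitute: b = ∂h/∂y = -0.001633.
Flow = −∇h = (-0.01886 east, +0.001633 north), which points west.

W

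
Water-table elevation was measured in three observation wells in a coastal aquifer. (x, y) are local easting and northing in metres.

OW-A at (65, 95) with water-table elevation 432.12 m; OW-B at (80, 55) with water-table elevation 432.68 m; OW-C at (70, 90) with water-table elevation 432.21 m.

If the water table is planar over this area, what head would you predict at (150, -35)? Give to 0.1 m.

Taking OW-A as reference: OW-B−OW-A = (15, -40, +0.56); OW-C−OW-A = (5, -5, +0.09).
Solve a·Δx + b·Δy = Δh: det = 15·(-5) − 5·(-40) = 125.
∂h/∂x = [(+0.56)·(-5) − (+0.09)·(-40)] / 125 = +0.006400
∂h/∂y = [15·(+0.09) − 5·(+0.56)] / 125 = -0.01160
h(150, -35) = 432.12 + (+0.006400)·(85) + (-0.01160)·(-130) = 432.12 +0.544 +1.508 = 434.172 m.

434.2 m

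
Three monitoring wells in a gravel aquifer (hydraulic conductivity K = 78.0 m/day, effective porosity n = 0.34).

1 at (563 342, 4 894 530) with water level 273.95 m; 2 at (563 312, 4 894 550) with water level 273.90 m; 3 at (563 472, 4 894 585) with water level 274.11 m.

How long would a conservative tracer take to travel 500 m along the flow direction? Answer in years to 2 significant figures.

Differences from 1: to 2 (Δx, Δy, Δh) = (-30, 20, -0.05); to 3 = (130, 55, +0.16).
Determinant of the coordinate differences = (-30)·55 − 130·20 = -4250.
∂h/∂x = [(-0.05)·55 − (+0.16)·20] / -4250 = +0.001400
∂h/∂y = [(-30)·(+0.16) − 130·(-0.05)] / -4250 = -0.0004000
|∇h| = √(0.001400² + -0.0004000²) = 0.001456
Seepage velocity v = K·i/n = 78.0 × 0.001456 / 0.34 = 0.334 m/day.
t = 500 / 0.334 = 1497 days = 4.1 years.

4.1 years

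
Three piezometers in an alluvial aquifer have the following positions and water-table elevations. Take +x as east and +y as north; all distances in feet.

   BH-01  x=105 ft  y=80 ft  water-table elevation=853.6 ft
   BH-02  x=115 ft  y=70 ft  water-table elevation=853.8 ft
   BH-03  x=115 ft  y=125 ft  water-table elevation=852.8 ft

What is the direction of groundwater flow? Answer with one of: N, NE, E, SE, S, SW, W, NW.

Differences from BH-01: to BH-02 (Δx, Δy, Δh) = (10, -10, +0.2); to BH-03 = (10, 45, -0.8).
Solve a·Δx + b·Δy = Δh: det = 10·45 − 10·(-10) = 550.
∂h/∂x = [(+0.2)·45 − (-0.8)·(-10)] / 550 = +0.001818
∂h/∂y = [10·(-0.8) − 10·(+0.2)] / 550 = -0.01818
Flow = −∇h = (-0.001818 east, +0.01818 north), which points north.

N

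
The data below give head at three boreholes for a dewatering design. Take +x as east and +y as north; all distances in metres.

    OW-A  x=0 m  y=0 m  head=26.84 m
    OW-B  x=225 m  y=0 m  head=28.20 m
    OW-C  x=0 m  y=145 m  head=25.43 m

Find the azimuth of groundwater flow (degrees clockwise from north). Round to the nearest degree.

328°

∂h/∂x = (28.20 − 26.84) / (225 − 0) = +0.006044
∂h/∂y = (25.43 − 26.84) / (145 − 0) = -0.009724
Flow direction (−∇h) has components (-0.006044 E, +0.009724 N).
Azimuth = atan2(E, N) = atan2(-0.006044, +0.009724) = 328.1° ≈ 328°.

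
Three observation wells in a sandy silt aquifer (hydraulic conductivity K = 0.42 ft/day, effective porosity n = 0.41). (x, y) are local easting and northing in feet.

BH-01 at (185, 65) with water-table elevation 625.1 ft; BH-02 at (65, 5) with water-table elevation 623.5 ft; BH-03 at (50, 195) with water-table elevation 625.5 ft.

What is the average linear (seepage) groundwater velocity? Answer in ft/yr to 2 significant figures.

5.1 ft/yr

Differences from BH-01: to BH-02 (Δx, Δy, Δh) = (-120, -60, -1.6); to BH-03 = (-135, 130, +0.4).
Solve a·Δx + b·Δy = Δh: det = (-120)·130 − (-135)·(-60) = -23700.
∂h/∂x = [(-1.6)·130 − (+0.4)·(-60)] / -23700 = +0.007764
∂h/∂y = [(-120)·(+0.4) − (-135)·(-1.6)] / -23700 = +0.01114
|∇h| = √(0.007764² + 0.01114²) = 0.01358
Seepage velocity v = K·i/n = 0.42 × 0.01358 / 0.41 = 0.01391 ft/day = 5.081 ft/yr.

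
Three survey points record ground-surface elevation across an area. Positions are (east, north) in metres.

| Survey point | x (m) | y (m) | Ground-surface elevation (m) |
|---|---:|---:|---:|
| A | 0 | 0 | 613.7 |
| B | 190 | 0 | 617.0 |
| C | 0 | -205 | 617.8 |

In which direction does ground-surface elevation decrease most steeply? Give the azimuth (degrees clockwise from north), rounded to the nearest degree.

∂z/∂x = (617.0 − 613.7) / (190 − 0) = +0.01737
∂z/∂y = (617.8 − 613.7) / (-205 − 0) = -0.02000
Steepest decrease is along −∇f: components (-0.01737 E, +0.02000 N).
Azimuth = atan2(-0.01737, +0.02000) = 319.0° ≈ 319°.

319°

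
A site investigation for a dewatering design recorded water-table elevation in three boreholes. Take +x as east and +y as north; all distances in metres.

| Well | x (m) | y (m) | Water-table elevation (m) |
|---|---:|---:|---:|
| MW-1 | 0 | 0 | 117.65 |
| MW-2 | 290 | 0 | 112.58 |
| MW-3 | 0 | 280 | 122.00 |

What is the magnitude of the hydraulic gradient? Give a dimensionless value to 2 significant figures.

∂h/∂x = (112.58 − 117.65) / (290 − 0) = -0.01748
∂h/∂y = (122.00 − 117.65) / (280 − 0) = +0.01554
|∇h| = √(-0.01748² + 0.01554²) = 0.02339

0.023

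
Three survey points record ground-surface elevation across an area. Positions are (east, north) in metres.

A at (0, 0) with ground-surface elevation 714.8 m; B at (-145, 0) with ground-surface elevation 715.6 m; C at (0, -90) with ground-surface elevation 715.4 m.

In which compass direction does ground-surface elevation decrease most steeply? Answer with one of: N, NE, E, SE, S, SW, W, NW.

NE

∂z/∂x = (715.6 − 714.8) / (-145 − 0) = -0.005517
∂z/∂y = (715.4 − 714.8) / (-90 − 0) = -0.006667
Steepest decrease is along −∇f = (+0.005517 E, +0.006667 N) → northeast.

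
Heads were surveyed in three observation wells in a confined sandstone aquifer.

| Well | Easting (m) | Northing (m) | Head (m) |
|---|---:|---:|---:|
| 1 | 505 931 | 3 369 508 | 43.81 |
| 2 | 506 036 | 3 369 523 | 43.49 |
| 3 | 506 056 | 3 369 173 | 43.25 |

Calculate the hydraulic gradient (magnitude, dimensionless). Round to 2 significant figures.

Differences from 1: to 2 (Δx, Δy, Δh) = (105, 15, -0.32); to 3 = (125, -335, -0.56).
Solve a·Δx + b·Δy = Δh: det = 105·(-335) − 125·15 = -37050.
∂h/∂x = [(-0.32)·(-335) − (-0.56)·15] / -37050 = -0.003120
∂h/∂y = [105·(-0.56) − 125·(-0.32)] / -37050 = +0.0005074
|∇h| = √(-0.003120² + 0.0005074²) = 0.003161

0.0032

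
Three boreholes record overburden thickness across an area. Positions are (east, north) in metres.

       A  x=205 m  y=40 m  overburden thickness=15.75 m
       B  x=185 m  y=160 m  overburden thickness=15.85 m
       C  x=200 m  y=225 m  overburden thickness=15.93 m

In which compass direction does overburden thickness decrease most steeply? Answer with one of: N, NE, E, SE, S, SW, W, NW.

Taking A as reference: B−A = (-20, 120, +0.10); C−A = (-5, 185, +0.18).
Determinant of the coordinate differences = (-20)·185 − (-5)·120 = -3100.
∂d/∂x = [(+0.10)·185 − (+0.18)·120] / -3100 = +0.001000
∂d/∂y = [(-20)·(+0.18) − (-5)·(+0.10)] / -3100 = +0.0010000
Steepest decrease is along −∇f = (-0.001000 E, -0.0010000 N) → southwest.

SW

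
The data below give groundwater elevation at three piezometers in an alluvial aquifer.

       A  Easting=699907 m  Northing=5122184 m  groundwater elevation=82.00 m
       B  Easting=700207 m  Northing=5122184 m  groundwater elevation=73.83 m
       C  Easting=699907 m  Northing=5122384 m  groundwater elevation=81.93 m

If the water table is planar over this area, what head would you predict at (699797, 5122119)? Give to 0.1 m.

∂h/∂x = (73.83 − 82.00) / (700207 − 699907) = -0.02723
∂h/∂y = (81.93 − 82.00) / (5122384 − 5122184) = -0.0003500
h(699797, 5122119) = 82.00 + (-0.02723)·(-110) + (-0.0003500)·(-65) = 82.00 +2.996 +0.023 = 85.018 m.

85.0 m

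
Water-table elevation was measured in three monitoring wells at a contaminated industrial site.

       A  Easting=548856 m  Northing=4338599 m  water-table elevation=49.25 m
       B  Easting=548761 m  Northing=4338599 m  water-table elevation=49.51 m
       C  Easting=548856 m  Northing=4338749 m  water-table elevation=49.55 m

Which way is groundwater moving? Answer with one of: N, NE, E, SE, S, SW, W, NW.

∂h/∂x = (49.51 − 49.25) / (548761 − 548856) = -0.002737
∂h/∂y = (49.55 − 49.25) / (4338749 − 4338599) = +0.002000
Flow = −∇h = (+0.002737 east, -0.002000 north), which points southeast.

SE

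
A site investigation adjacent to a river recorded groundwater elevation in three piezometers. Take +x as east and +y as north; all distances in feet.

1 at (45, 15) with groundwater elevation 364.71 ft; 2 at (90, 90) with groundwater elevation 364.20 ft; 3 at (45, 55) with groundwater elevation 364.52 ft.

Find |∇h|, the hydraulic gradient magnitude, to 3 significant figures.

Taking 1 as reference: 2−1 = (45, 75, -0.51); 3−1 = (0, 40, -0.19).
Solve a·Δx + b·Δy = Δh: det = 45·40 − 0·75 = 1800.
∂h/∂x = [(-0.51)·40 − (-0.19)·75] / 1800 = -0.003417
∂h/∂y = [45·(-0.19) − 0·(-0.51)] / 1800 = -0.004750
|∇h| = √(-0.003417² + -0.004750²) = 0.005851

0.00585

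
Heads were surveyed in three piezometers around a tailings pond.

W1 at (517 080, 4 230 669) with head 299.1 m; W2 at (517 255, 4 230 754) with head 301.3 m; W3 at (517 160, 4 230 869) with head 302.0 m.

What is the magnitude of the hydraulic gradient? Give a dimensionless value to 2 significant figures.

0.014

Differences from W1: to W2 (Δx, Δy, Δh) = (175, 85, +2.2); to W3 = (80, 200, +2.9).
Solve a·Δx + b·Δy = Δh: det = 175·200 − 80·85 = 28200.
∂h/∂x = [(+2.2)·200 − (+2.9)·85] / 28200 = +0.006862
∂h/∂y = [175·(+2.9) − 80·(+2.2)] / 28200 = +0.01176
|∇h| = √(0.006862² + 0.01176²) = 0.01362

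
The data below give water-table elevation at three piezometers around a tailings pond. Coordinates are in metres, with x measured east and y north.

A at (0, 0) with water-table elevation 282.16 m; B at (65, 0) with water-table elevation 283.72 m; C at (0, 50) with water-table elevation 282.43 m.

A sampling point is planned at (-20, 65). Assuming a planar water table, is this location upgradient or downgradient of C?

downgradient

∂h/∂x = (283.72 − 282.16) / (65 − 0) = +0.02400
∂h/∂y = (282.43 − 282.16) / (50 − 0) = +0.005400
Head at (-20, 65) = 282.16 + (+0.02400)·(-20) + (+0.005400)·(65) = 282.03 m.
That is lower than the 282.43 m at C, so the point is downgradient.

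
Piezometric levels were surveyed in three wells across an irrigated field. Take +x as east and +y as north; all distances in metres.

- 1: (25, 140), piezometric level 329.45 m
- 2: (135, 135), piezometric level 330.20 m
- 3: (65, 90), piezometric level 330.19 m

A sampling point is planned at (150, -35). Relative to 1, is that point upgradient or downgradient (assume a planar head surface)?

With h = a·x + b·y + c and 1 as origin, the differences give:
  110·a + (-5)·b = +0.75
  40·a + (-50)·b = +0.74
Eliminate b (×(-50) and ×(-5), subtract): -5300·a = -33.800 → a = ∂h/∂x = +0.006377
Back-substitute: b = ∂h/∂y = -0.009698.
Head at (150, -35) = 329.45 + (+0.006377)·(125) + (-0.009698)·(-175) = 331.94 m.
That is higher than the 329.45 m at 1, so the point is upgradient.

upgradient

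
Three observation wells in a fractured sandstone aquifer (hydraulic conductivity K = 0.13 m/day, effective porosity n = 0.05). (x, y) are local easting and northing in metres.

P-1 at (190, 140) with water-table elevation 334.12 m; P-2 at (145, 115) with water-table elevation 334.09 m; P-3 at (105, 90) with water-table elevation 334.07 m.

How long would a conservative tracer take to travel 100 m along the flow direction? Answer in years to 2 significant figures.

34 years

With h = a·x + b·y + c and P-1 as origin, the differences give:
  (-45)·a + (-25)·b = -0.03
  (-85)·a + (-50)·b = -0.05
Eliminate b (×(-50) and ×(-25), subtract): 125·a = 0.250 → a = ∂h/∂x = +0.002000
Back-substitute: b = ∂h/∂y = -0.002400.
|∇h| = √(0.002000² + -0.002400²) = 0.003124
Seepage velocity v = K·i/n = 0.13 × 0.003124 / 0.05 = 0.008122 m/day.
t = 100 / 0.008122 = 1.231e+04 days = 33.7 years.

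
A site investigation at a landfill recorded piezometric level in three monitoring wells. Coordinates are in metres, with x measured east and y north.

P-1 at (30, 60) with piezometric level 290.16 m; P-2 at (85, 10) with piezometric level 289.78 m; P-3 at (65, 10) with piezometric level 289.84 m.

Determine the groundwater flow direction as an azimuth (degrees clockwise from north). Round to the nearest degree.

With h = a·x + b·y + c and P-1 as origin, the differences give:
  55·a + (-50)·b = -0.38
  35·a + (-50)·b = -0.32
Eliminate b (×(-50) and ×(-50), subtract): -1000·a = 3.000 → a = ∂h/∂x = -0.003000
Back-substitute: b = ∂h/∂y = +0.004300.
Flow direction (−∇h) has components (+0.003000 E, -0.004300 N).
Azimuth = atan2(E, N) = atan2(+0.003000, -0.004300) = 145.1° ≈ 145°.

145°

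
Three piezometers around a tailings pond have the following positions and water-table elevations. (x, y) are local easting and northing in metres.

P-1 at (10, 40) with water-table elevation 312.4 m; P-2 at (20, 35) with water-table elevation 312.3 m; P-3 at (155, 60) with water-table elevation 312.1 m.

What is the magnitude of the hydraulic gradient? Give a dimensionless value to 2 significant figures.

0.013

With h = a·x + b·y + c and P-1 as origin, the differences give:
  10·a + (-5)·b = -0.1
  145·a + 20·b = -0.3
Eliminate b (×20 and ×(-5), subtract): 925·a = -3.50 → a = ∂h/∂x = -0.003784
Back-substitute: b = ∂h/∂y = +0.01243.
|∇h| = √(-0.003784² + 0.01243²) = 0.01299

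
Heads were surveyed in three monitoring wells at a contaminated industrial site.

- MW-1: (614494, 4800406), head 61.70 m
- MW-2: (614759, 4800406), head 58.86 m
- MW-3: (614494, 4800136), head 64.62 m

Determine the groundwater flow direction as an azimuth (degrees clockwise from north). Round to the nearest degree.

∂h/∂x = (58.86 − 61.70) / (614759 − 614494) = -0.01072
∂h/∂y = (64.62 − 61.70) / (4800136 − 4800406) = -0.01081
Flow direction (−∇h) has components (+0.01072 E, +0.01081 N).
Azimuth = atan2(E, N) = atan2(+0.01072, +0.01081) = 44.7° ≈ 045°.

045°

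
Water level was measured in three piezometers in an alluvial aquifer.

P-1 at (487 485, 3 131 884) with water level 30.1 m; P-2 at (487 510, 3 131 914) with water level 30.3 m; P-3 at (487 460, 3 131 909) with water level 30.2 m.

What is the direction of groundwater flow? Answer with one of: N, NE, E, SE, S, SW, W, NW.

Differences from P-1: to P-2 (Δx, Δy, Δh) = (25, 30, +0.2); to P-3 = (-25, 25, +0.1).
Solve a·Δx + b·Δy = Δh: det = 25·25 − (-25)·30 = 1375.
∂h/∂x = [(+0.2)·25 − (+0.1)·30] / 1375 = +0.001455
∂h/∂y = [25·(+0.1) − (-25)·(+0.2)] / 1375 = +0.005455
Flow = −∇h = (-0.001455 east, -0.005455 north), which points south.

S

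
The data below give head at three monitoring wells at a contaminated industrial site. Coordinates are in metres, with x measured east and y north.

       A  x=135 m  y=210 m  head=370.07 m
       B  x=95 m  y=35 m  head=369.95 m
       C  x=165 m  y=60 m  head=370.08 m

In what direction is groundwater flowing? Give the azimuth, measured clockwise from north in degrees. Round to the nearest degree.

Taking A as reference: B−A = (-40, -175, -0.12); C−A = (30, -150, +0.01).
Solve a·Δx + b·Δy = Δh: det = (-40)·(-150) − 30·(-175) = 11250.
∂h/∂x = [(-0.12)·(-150) − (+0.01)·(-175)] / 11250 = +0.001756
∂h/∂y = [(-40)·(+0.01) − 30·(-0.12)] / 11250 = +0.0002844
Flow direction (−∇h) has components (-0.001756 E, -0.0002844 N).
Azimuth = atan2(E, N) = atan2(-0.001756, -0.0002844) = 260.8° ≈ 261°.

261°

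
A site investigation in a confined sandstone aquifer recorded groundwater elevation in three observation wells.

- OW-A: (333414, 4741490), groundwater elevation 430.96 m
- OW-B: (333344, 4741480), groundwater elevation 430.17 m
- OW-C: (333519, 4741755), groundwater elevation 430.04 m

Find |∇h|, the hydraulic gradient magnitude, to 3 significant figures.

Differences from OW-A: to OW-B (Δx, Δy, Δh) = (-70, -10, -0.79); to OW-C = (105, 265, -0.92).
Determinant of the coordinate differences = (-70)·265 − 105·(-10) = -17500.
∂h/∂x = [(-0.79)·265 − (-0.92)·(-10)] / -17500 = +0.01249
∂h/∂y = [(-70)·(-0.92) − 105·(-0.79)] / -17500 = -0.008420
|∇h| = √(0.01249² + -0.008420²) = 0.01506

0.0151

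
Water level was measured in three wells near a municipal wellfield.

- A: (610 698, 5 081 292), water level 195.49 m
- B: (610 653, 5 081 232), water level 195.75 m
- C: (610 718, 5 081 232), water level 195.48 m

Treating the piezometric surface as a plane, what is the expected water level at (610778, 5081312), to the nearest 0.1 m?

195.1 m

Differences from A: to B (Δx, Δy, Δh) = (-45, -60, +0.26); to C = (20, -60, -0.01).
Solve a·Δx + b·Δy = Δh: det = (-45)·(-60) − 20·(-60) = 3900.
∂h/∂x = [(+0.26)·(-60) − (-0.01)·(-60)] / 3900 = -0.004154
∂h/∂y = [(-45)·(-0.01) − 20·(+0.26)] / 3900 = -0.001218
h(610778, 5081312) = 195.49 + (-0.004154)·(80) + (-0.001218)·(20) = 195.49 -0.332 -0.024 = 195.133 m.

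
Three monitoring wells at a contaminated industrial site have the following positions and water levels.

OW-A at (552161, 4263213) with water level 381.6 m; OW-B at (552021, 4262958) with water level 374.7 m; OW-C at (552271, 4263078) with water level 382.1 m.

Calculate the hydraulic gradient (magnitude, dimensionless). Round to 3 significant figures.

0.0269

With h = a·x + b·y + c and OW-A as origin, the differences give:
  (-140)·a + (-255)·b = -6.9
  110·a + (-135)·b = +0.5
Eliminate b (×(-135) and ×(-255), subtract): 46950·a = 1059.00 → a = ∂h/∂x = +0.02256
Back-substitute: b = ∂h/∂y = +0.01468.
|∇h| = √(0.02256² + 0.01468²) = 0.02692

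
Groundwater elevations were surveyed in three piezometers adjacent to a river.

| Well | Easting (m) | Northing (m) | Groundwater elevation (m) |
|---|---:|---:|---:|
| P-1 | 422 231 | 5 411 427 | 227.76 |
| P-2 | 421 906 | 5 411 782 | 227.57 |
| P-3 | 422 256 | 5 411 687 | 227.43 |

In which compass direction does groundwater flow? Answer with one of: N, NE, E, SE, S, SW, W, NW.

NE

Differences from P-1: to P-2 (Δx, Δy, Δh) = (-325, 355, -0.19); to P-3 = (25, 260, -0.33).
Determinant of the coordinate differences = (-325)·260 − 25·355 = -93375.
∂h/∂x = [(-0.19)·260 − (-0.33)·355] / -93375 = -0.0007256
∂h/∂y = [(-325)·(-0.33) − 25·(-0.19)] / -93375 = -0.001199
Flow = −∇h = (+0.0007256 east, +0.001199 north), which points northeast.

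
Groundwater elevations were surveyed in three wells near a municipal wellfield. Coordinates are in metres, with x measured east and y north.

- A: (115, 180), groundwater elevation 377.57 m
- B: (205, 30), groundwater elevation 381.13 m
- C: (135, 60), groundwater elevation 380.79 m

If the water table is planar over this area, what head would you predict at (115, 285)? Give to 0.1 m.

374.6 m

Taking A as reference: B−A = (90, -150, +3.56); C−A = (20, -120, +3.22).
Solve a·Δx + b·Δy = Δh: det = 90·(-120) − 20·(-150) = -7800.
∂h/∂x = [(+3.56)·(-120) − (+3.22)·(-150)] / -7800 = -0.007154
∂h/∂y = [90·(+3.22) − 20·(+3.56)] / -7800 = -0.02803
h(115, 285) = 377.57 + (-0.007154)·(0) + (-0.02803)·(105) = 377.57 -0.000 -2.943 = 374.627 m.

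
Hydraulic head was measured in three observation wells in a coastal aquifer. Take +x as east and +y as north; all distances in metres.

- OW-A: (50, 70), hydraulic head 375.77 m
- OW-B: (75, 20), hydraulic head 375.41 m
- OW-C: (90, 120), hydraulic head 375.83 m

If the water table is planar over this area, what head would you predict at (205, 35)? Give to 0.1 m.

Three-point gradient (reference OW-A): Δ to OW-B = (25, -50, -0.36), Δ to OW-C = (40, 50, +0.06).
∂h/∂x = -0.004615, ∂h/∂y = +0.004892 (det = 3250).
h(205, 35) = 375.77 + (-0.004615)·(155) + (+0.004892)·(-35) = 375.77 -0.715 -0.171 = 374.883 m.

374.9 m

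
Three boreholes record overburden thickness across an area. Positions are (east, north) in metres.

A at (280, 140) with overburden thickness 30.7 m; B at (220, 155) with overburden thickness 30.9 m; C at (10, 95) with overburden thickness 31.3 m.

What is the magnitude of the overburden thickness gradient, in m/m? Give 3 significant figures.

0.00377 m/m

Differences from A: to B (Δx, Δy, Δh) = (-60, 15, +0.2); to C = (-270, -45, +0.6).
Determinant of the coordinate differences = (-60)·(-45) − (-270)·15 = 6750.
∂d/∂x = [(+0.2)·(-45) − (+0.6)·15] / 6750 = -0.002667
∂d/∂y = [(-60)·(+0.6) − (-270)·(+0.2)] / 6750 = +0.002667
|∇f| = √(-0.002667² + 0.002667²) = 0.003772 m/m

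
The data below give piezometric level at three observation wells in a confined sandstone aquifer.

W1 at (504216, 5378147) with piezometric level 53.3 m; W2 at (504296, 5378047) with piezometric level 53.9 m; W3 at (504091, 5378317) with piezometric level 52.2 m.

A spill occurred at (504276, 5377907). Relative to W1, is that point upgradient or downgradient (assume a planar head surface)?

upgradient

Three-point gradient (reference W1): Δ to W2 = (80, -100, +0.6), Δ to W3 = (-125, 170, -1.1).
∂h/∂x = -0.007273, ∂h/∂y = -0.01182 (det = 1100).
Head at (504276, 5377907) = 53.3 + (-0.007273)·(60) + (-0.01182)·(-240) = 55.70 m.
That is higher than the 53.3 m at W1, so the point is upgradient.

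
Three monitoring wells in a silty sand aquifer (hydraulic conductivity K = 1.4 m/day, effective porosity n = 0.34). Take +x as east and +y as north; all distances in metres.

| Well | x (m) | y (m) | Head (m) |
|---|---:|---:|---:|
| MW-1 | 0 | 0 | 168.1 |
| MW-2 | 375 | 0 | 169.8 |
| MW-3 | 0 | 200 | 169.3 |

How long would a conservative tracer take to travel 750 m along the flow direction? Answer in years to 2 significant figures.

66 years

∂h/∂x = (169.8 − 168.1) / (375 − 0) = +0.004533
∂h/∂y = (169.3 − 168.1) / (200 − 0) = +0.006000
|∇h| = √(0.004533² + 0.006000²) = 0.00752
Seepage velocity v = K·i/n = 1.4 × 0.00752 / 0.34 = 0.03096 m/day.
t = 750 / 0.03096 = 2.422e+04 days = 66.3 years.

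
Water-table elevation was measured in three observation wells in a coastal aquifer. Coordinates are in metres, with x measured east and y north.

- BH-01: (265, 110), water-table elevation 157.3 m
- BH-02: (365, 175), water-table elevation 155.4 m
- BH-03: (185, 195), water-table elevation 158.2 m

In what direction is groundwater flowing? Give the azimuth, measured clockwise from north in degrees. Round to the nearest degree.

074°

With h = a·x + b·y + c and BH-01 as origin, the differences give:
  100·a + 65·b = -1.9
  (-80)·a + 85·b = +0.9
Eliminate b (×85 and ×65, subtract): 13700·a = -220.00 → a = ∂h/∂x = -0.01606
Back-substitute: b = ∂h/∂y = -0.004526.
Flow direction (−∇h) has components (+0.01606 E, +0.004526 N).
Azimuth = atan2(E, N) = atan2(+0.01606, +0.004526) = 74.3° ≈ 074°.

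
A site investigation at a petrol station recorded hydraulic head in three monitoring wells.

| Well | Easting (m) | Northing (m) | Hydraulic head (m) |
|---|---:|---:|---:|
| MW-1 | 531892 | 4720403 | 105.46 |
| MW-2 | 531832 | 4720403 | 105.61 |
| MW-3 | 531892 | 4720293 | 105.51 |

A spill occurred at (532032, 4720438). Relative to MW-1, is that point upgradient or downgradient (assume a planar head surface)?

downgradient

∂h/∂x = (105.61 − 105.46) / (531832 − 531892) = -0.002500
∂h/∂y = (105.51 − 105.46) / (4720293 − 4720403) = -0.0004545
Head at (532032, 4720438) = 105.46 + (-0.002500)·(140) + (-0.0004545)·(35) = 105.09 m.
That is lower than the 105.46 m at MW-1, so the point is downgradient.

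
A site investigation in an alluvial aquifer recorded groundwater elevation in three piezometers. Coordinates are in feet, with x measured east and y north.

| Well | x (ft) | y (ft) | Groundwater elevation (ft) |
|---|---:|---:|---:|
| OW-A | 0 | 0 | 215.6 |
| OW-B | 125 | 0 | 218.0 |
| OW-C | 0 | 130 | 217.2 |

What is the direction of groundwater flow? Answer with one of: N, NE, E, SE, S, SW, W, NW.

SW

∂h/∂x = (218.0 − 215.6) / (125 − 0) = +0.01920
∂h/∂y = (217.2 − 215.6) / (130 − 0) = +0.01231
Flow = −∇h = (-0.01920 east, -0.01231 north), which points southwest.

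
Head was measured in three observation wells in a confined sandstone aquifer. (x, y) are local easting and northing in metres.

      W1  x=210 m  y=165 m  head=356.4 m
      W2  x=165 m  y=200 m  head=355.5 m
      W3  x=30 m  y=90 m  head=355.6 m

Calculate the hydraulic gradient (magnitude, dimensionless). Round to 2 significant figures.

Differences from W1: to W2 (Δx, Δy, Δh) = (-45, 35, -0.9); to W3 = (-180, -75, -0.8).
Determinant of the coordinate differences = (-45)·(-75) − (-180)·35 = 9675.
∂h/∂x = [(-0.9)·(-75) − (-0.8)·35] / 9675 = +0.009871
∂h/∂y = [(-45)·(-0.8) − (-180)·(-0.9)] / 9675 = -0.01302
|∇h| = √(0.009871² + -0.01302²) = 0.01634

0.016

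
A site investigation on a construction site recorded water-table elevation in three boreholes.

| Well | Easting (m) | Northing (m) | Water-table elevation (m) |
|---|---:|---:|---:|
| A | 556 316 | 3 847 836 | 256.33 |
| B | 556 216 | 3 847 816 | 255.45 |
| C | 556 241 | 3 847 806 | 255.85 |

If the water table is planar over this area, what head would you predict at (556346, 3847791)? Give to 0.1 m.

257.2 m

Differences from A: to B (Δx, Δy, Δh) = (-100, -20, -0.88); to C = (-75, -30, -0.48).
Solve a·Δx + b·Δy = Δh: det = (-100)·(-30) − (-75)·(-20) = 1500.
∂h/∂x = [(-0.88)·(-30) − (-0.48)·(-20)] / 1500 = +0.01120
∂h/∂y = [(-100)·(-0.48) − (-75)·(-0.88)] / 1500 = -0.01200
h(556346, 3847791) = 256.33 + (+0.01120)·(30) + (-0.01200)·(-45) = 256.33 +0.336 +0.540 = 257.206 m.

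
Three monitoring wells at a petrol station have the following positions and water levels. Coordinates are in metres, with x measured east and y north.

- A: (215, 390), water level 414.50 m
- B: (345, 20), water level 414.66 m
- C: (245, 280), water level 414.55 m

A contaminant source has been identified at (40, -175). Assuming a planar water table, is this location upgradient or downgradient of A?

With h = a·x + b·y + c and A as origin, the differences give:
  130·a + (-370)·b = +0.16
  30·a + (-110)·b = +0.05
Eliminate b (×(-110) and ×(-370), subtract): -3200·a = 0.900 → a = ∂h/∂x = -0.0002813
Back-substitute: b = ∂h/∂y = -0.0005313.
Head at (40, -175) = 414.50 + (-0.0002813)·(-175) + (-0.0005313)·(-565) = 414.85 m.
That is higher than the 414.50 m at A, so the point is upgradient.

upgradient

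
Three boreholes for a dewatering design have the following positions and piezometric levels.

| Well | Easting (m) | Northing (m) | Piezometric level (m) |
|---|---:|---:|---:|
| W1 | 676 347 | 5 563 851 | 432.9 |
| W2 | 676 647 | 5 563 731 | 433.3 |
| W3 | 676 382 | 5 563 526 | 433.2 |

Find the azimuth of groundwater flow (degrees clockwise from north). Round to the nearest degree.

309°

With h = a·x + b·y + c and W1 as origin, the differences give:
  300·a + (-120)·b = +0.4
  35·a + (-325)·b = +0.3
Eliminate b (×(-325) and ×(-120), subtract): -93300·a = -94.00 → a = ∂h/∂x = +0.001008
Back-substitute: b = ∂h/∂y = -0.0008146.
Flow direction (−∇h) has components (-0.001008 E, +0.0008146 N).
Azimuth = atan2(E, N) = atan2(-0.001008, +0.0008146) = 309.0° ≈ 309°.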